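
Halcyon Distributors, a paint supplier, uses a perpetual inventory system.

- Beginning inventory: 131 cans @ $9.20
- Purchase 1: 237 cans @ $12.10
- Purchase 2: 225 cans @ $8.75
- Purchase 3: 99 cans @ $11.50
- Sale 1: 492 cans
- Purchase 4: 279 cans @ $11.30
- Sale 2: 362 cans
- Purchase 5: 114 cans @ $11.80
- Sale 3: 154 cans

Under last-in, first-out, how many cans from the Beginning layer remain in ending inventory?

Sale 1 (492) [LIFO — newest first]: 99 @ $11.50 + 225 @ $8.75 + 168 @ $12.10 = $5,140.05
Sale 2 (362) [LIFO — newest first]: 279 @ $11.30 + 69 @ $12.10 + 14 @ $9.20 = $4,116.40
Sale 3 (154) [LIFO — newest first]: 114 @ $11.80 + 40 @ $9.20 = $1,713.20
Total COGS = $5,140.05 + $4,116.40 + $1,713.20 = $10,969.65
Ending inventory: 77 @ $9.20 = $708.40
Check: goods available $11,678.05 = COGS $10,969.65 + ending $708.40

77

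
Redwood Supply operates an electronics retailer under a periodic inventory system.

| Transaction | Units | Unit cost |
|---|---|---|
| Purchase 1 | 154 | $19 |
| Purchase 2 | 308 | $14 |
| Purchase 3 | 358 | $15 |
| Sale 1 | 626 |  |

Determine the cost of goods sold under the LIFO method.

Sale 1 (626) [LIFO — newest first]: 358 @ $15 + 268 @ $14 = $9,122
Ending inventory: 154 @ $19 + 40 @ $14 = $3,486
Check: goods available $12,608 = COGS $9,122 + ending $3,486

COGS = $9,122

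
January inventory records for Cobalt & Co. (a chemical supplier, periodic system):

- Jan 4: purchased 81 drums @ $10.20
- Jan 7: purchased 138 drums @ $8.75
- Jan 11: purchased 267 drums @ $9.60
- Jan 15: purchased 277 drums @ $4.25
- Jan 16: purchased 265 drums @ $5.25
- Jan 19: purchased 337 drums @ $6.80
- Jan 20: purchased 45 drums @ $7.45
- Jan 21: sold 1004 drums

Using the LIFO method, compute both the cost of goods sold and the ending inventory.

COGS = $5,963.35; ending inventory = $3,828.90

Jan 21, 1004 sold [LIFO — newest first]: 45 @ $7.45 + 337 @ $6.80 + 265 @ $5.25 + 277 @ $4.25 + 80 @ $9.60 = $5,963.35
Ending inventory: 81 @ $10.20 + 138 @ $8.75 + 187 @ $9.60 = $3,828.90
Check: goods available $9,792.25 = COGS $5,963.35 + ending $3,828.90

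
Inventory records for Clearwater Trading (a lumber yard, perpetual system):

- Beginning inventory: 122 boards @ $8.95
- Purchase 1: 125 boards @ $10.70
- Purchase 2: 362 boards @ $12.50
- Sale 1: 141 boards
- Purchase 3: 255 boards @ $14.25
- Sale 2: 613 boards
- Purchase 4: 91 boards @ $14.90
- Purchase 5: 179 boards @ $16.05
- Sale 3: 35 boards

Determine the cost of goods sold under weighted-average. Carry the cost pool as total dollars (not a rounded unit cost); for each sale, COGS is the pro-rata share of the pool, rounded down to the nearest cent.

COGS = $9,737.50

After Beginning: 122 on hand, pool $1,091.90 (≈ $8.9500 each)
After Purchase 1: 247 on hand, pool $2,429.40 (≈ $9.8356 each)
After Purchase 2: 609 on hand, pool $6,954.40 (≈ $11.4194 each)
Sale 1, sell 141: 141/609 × $6,954.40 → $1,610.13
After Purchase 3: 723 on hand, pool $8,978.02 (≈ $12.4177 each)
Sale 2, sell 613: 613/723 × $8,978.02 → $7,612.06
After Purchase 4: 201 on hand, pool $2,721.86 (≈ $13.5416 each)
After Purchase 5: 380 on hand, pool $5,594.81 (≈ $14.7232 each)
Sale 3, sell 35: 35/380 × $5,594.81 → $515.31
Total COGS = $1,610.13 + $7,612.06 + $515.31 = $9,737.50
Ending inventory (cost pool remaining) = $5,079.50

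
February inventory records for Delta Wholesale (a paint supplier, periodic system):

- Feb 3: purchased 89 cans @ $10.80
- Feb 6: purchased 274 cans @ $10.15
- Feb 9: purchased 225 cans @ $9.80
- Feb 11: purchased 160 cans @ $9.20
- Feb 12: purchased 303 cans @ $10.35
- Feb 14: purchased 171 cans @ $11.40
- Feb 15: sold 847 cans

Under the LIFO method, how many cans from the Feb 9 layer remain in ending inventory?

12

Feb 15, 847 sold [LIFO — newest first]: 171 @ $11.40 + 303 @ $10.35 + 160 @ $9.20 + 213 @ $9.80 = $8,644.85
Ending inventory: 89 @ $10.80 + 274 @ $10.15 + 12 @ $9.80 = $3,859.90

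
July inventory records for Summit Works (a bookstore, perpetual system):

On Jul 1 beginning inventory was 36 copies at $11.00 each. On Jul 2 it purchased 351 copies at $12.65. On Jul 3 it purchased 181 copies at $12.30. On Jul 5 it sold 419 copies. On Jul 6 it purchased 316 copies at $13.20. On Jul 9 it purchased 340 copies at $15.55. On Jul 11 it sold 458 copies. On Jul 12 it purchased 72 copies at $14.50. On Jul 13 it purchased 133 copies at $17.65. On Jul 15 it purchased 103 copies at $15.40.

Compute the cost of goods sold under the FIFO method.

Jul 5, 419 sold [FIFO — oldest first]: 36 @ $11.00 + 351 @ $12.65 + 32 @ $12.30 = $5,229.75
Jul 11, 458 sold [FIFO — oldest first]: 149 @ $12.30 + 309 @ $13.20 = $5,911.50
Total COGS = $5,229.75 + $5,911.50 = $11,141.25
Ending inventory: 7 @ $13.20 + 340 @ $15.55 + 72 @ $14.50 + 133 @ $17.65 + 103 @ $15.40 = $10,357.05

COGS = $11,141.25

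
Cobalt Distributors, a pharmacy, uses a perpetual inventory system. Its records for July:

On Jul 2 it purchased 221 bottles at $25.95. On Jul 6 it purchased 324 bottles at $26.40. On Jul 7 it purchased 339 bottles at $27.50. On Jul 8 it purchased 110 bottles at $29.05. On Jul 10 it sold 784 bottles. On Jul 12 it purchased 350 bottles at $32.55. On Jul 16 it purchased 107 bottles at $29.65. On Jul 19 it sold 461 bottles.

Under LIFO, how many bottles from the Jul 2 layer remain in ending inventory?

206

Jul 10, 784 sold [LIFO — newest first]: 110 @ $29.05 + 339 @ $27.50 + 324 @ $26.40 + 11 @ $25.95 = $21,357.05
Jul 19, 461 sold [LIFO — newest first]: 107 @ $29.65 + 350 @ $32.55 + 4 @ $25.95 = $14,668.85
Total COGS = $21,357.05 + $14,668.85 = $36,025.90
Ending inventory: 206 @ $25.95 = $5,345.70
Check: goods available $41,371.60 = COGS $36,025.90 + ending $5,345.70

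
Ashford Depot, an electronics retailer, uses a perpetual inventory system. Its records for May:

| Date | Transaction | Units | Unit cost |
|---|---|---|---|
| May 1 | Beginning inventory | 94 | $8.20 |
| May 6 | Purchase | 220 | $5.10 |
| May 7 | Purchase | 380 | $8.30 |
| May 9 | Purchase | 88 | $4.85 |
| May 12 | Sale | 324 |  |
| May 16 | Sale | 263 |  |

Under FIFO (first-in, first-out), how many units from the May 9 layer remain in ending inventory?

88

May 12, 324 sold [FIFO — oldest first]: 94 @ $8.20 + 220 @ $5.10 + 10 @ $8.30 = $1,975.80
May 16, 263 sold [FIFO — oldest first]: 263 @ $8.30 = $2,182.90
Total COGS = $1,975.80 + $2,182.90 = $4,158.70
Ending inventory: 107 @ $8.30 + 88 @ $4.85 = $1,314.90
Check: goods available $5,473.60 = COGS $4,158.70 + ending $1,314.90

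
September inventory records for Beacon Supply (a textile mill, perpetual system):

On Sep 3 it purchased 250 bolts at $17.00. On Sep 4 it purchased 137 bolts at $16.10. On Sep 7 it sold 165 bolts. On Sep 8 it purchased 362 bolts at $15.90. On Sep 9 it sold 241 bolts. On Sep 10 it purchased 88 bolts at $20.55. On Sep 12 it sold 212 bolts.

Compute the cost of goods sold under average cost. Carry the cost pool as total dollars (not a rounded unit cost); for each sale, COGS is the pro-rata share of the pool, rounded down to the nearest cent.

COGS = $10,278.10

After Sep 3: 250 on hand, pool $4,250.00 (≈ $17.0000 each)
After Sep 4: 387 on hand, pool $6,455.70 (≈ $16.6814 each)
Sep 7, sell 165: 165/387 × $6,455.70 → $2,752.43
After Sep 8: 584 on hand, pool $9,459.07 (≈ $16.1970 each)
Sep 9, sell 241: 241/584 × $9,459.07 → $3,903.48
After Sep 10: 431 on hand, pool $7,363.99 (≈ $17.0858 each)
Sep 12, sell 212: 212/431 × $7,363.99 → $3,622.19
Total COGS = $2,752.43 + $3,903.48 + $3,622.19 = $10,278.10
Ending inventory (cost pool remaining) = $3,741.80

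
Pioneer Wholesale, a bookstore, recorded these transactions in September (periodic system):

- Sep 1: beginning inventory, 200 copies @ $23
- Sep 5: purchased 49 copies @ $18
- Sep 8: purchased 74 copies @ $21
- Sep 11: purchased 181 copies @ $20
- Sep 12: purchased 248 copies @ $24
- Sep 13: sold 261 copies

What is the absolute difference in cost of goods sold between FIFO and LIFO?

FIFO COGS: 200 @ $23 + 49 @ $18 + 12 @ $21 = $5,734
LIFO COGS: 248 @ $24 + 13 @ $20 = $6,212
Difference = |$5,734 − $6,212| = $478

$478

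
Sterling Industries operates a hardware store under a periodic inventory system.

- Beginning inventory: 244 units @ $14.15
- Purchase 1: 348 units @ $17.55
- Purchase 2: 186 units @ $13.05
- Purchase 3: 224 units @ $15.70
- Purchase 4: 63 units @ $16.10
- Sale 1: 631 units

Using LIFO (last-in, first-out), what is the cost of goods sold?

Sale 1 (631) [LIFO — newest first]: 63 @ $16.10 + 224 @ $15.70 + 186 @ $13.05 + 158 @ $17.55 = $9,731.30
Ending inventory: 244 @ $14.15 + 190 @ $17.55 = $6,787.10

COGS = $9,731.30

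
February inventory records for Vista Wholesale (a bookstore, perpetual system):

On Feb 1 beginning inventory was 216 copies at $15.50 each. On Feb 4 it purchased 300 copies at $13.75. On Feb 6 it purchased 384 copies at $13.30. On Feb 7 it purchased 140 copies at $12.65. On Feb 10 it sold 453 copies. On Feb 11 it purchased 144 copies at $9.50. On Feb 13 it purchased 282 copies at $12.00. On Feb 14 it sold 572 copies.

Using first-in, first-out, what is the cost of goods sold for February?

Feb 10, 453 sold [FIFO — oldest first]: 216 @ $15.50 + 237 @ $13.75 = $6,606.75
Feb 14, 572 sold [FIFO — oldest first]: 63 @ $13.75 + 384 @ $13.30 + 125 @ $12.65 = $7,554.70
Total COGS = $6,606.75 + $7,554.70 = $14,161.45
Ending inventory: 15 @ $12.65 + 144 @ $9.50 + 282 @ $12.00 = $4,941.75

COGS = $14,161.45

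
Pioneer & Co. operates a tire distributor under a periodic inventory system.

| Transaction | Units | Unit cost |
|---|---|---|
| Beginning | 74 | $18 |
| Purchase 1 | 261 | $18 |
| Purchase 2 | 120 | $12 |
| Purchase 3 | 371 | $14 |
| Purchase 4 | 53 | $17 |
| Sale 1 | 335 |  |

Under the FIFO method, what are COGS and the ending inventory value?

Sale 1 (335) [FIFO — oldest first]: 74 @ $18 + 261 @ $18 = $6,030
Ending inventory: 120 @ $12 + 371 @ $14 + 53 @ $17 = $7,535

COGS = $6,030; ending inventory = $7,535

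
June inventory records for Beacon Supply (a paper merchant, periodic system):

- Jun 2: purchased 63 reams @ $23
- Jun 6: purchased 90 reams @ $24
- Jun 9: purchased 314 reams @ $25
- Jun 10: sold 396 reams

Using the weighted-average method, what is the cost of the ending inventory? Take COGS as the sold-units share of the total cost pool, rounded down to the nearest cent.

Ending inventory = $1,742.17

Jun 10, sell 396: 396/467 × $11,459.00 → $9,716.83
Ending inventory (cost pool remaining) = $1,742.17
Check: goods available $11,459.00 = COGS $9,716.83 + ending $1,742.17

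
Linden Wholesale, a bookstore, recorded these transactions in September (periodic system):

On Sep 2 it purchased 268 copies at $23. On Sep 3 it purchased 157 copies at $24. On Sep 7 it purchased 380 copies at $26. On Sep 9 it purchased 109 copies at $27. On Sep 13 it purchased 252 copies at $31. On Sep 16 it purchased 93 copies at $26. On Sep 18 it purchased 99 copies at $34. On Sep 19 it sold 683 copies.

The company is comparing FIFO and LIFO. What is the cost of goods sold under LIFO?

FIFO COGS: 268 @ $23 + 157 @ $24 + 258 @ $26 = $16,640
LIFO COGS: 99 @ $34 + 93 @ $26 + 252 @ $31 + 109 @ $27 + 130 @ $26 = $19,919

COGS = $19,919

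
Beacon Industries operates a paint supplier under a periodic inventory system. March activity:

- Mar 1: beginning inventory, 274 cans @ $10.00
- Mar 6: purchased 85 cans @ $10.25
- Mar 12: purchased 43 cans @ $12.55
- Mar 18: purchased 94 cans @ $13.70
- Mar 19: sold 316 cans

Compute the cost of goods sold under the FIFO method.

COGS = $3,170.50

Mar 19, 316 sold [FIFO — oldest first]: 274 @ $10.00 + 42 @ $10.25 = $3,170.50
Ending inventory: 43 @ $10.25 + 43 @ $12.55 + 94 @ $13.70 = $2,268.20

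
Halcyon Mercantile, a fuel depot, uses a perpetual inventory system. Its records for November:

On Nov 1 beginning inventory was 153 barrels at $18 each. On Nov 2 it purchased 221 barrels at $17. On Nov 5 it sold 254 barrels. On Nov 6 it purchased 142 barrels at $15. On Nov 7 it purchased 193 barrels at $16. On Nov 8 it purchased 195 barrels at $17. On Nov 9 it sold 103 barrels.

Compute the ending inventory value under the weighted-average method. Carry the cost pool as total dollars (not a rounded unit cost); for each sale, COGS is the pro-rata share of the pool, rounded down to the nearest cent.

After Nov 1: 153 on hand, pool $2,754.00 (≈ $18.0000 each)
After Nov 2: 374 on hand, pool $6,511.00 (≈ $17.4091 each)
Nov 5, sell 254: 254/374 × $6,511.00 → $4,421.90
After Nov 6: 262 on hand, pool $4,219.10 (≈ $16.1034 each)
After Nov 7: 455 on hand, pool $7,307.10 (≈ $16.0596 each)
After Nov 8: 650 on hand, pool $10,622.10 (≈ $16.3417 each)
Nov 9, sell 103: 103/650 × $10,622.10 → $1,683.19
Total COGS = $4,421.90 + $1,683.19 = $6,105.09
Ending inventory (cost pool remaining) = $8,938.91
Check: goods available $15,044.00 = COGS $6,105.09 + ending $8,938.91

Ending inventory = $8,938.91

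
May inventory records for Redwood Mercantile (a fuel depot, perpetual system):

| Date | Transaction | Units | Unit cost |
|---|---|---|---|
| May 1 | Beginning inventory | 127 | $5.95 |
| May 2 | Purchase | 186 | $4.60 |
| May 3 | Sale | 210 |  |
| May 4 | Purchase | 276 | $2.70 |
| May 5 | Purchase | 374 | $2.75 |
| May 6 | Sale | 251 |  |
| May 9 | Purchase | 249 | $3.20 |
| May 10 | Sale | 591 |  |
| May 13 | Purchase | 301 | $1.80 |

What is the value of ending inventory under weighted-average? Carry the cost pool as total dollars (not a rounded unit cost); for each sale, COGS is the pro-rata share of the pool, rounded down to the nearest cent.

Ending inventory = $1,038.80

After May 1: 127 on hand, pool $755.65 (≈ $5.9500 each)
After May 2: 313 on hand, pool $1,611.25 (≈ $5.1478 each)
May 3, sell 210: 210/313 × $1,611.25 → $1,081.03
After May 4: 379 on hand, pool $1,275.42 (≈ $3.3652 each)
After May 5: 753 on hand, pool $2,303.92 (≈ $3.0597 each)
May 6, sell 251: 251/753 × $2,303.92 → $767.97
After May 9: 751 on hand, pool $2,332.75 (≈ $3.1062 each)
May 10, sell 591: 591/751 × $2,332.75 → $1,835.75
After May 13: 461 on hand, pool $1,038.80 (≈ $2.2534 each)
Total COGS = $1,081.03 + $767.97 + $1,835.75 = $3,684.75
Ending inventory (cost pool remaining) = $1,038.80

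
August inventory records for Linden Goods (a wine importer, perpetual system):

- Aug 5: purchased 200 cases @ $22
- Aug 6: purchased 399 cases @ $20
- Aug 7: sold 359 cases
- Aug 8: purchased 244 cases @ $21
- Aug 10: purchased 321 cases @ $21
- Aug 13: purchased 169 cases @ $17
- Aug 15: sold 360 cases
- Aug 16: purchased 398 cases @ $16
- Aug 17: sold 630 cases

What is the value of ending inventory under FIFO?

Aug 7, 359 sold [FIFO — oldest first]: 200 @ $22 + 159 @ $20 = $7,580
Aug 15, 360 sold [FIFO — oldest first]: 240 @ $20 + 120 @ $21 = $7,320
Aug 17, 630 sold [FIFO — oldest first]: 124 @ $21 + 321 @ $21 + 169 @ $17 + 16 @ $16 = $12,474
Total COGS = $7,580 + $7,320 + $12,474 = $27,374
Ending inventory: 382 @ $16 = $6,112

Ending inventory = $6,112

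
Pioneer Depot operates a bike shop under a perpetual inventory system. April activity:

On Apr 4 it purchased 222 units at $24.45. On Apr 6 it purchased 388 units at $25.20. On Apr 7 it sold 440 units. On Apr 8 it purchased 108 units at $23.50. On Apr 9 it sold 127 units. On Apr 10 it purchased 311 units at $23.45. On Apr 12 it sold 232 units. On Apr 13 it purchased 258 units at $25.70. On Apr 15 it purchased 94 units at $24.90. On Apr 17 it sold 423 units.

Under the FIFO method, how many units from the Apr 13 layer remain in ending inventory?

Apr 7, 440 sold [FIFO — oldest first]: 222 @ $24.45 + 218 @ $25.20 = $10,921.50
Apr 9, 127 sold [FIFO — oldest first]: 127 @ $25.20 = $3,200.40
Apr 12, 232 sold [FIFO — oldest first]: 43 @ $25.20 + 108 @ $23.50 + 81 @ $23.45 = $5,521.05
Apr 17, 423 sold [FIFO — oldest first]: 230 @ $23.45 + 193 @ $25.70 = $10,353.60
Total COGS = $10,921.50 + $3,200.40 + $5,521.05 + $10,353.60 = $29,996.55
Ending inventory: 65 @ $25.70 + 94 @ $24.90 = $4,011.10

65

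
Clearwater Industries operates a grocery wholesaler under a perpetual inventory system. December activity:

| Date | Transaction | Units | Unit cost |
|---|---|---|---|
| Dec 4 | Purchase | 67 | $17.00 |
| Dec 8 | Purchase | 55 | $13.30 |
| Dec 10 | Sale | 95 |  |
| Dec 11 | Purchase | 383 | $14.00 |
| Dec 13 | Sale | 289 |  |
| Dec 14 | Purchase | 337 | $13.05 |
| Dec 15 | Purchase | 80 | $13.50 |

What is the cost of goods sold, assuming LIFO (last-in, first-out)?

Dec 10, 95 sold [LIFO — newest first]: 55 @ $13.30 + 40 @ $17.00 = $1,411.50
Dec 13, 289 sold [LIFO — newest first]: 289 @ $14.00 = $4,046.00
Total COGS = $1,411.50 + $4,046.00 = $5,457.50
Ending inventory: 27 @ $17.00 + 94 @ $14.00 + 337 @ $13.05 + 80 @ $13.50 = $7,252.85
Check: goods available $12,710.35 = COGS $5,457.50 + ending $7,252.85

COGS = $5,457.50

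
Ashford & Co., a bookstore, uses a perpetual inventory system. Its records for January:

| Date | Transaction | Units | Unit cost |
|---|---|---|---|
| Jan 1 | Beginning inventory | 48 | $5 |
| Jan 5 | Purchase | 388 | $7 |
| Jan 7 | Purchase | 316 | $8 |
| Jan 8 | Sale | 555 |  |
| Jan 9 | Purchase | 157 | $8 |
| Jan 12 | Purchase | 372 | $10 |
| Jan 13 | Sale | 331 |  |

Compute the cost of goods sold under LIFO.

Jan 8, 555 sold [LIFO — newest first]: 316 @ $8 + 239 @ $7 = $4,201
Jan 13, 331 sold [LIFO — newest first]: 331 @ $10 = $3,310
Total COGS = $4,201 + $3,310 = $7,511
Ending inventory: 48 @ $5 + 149 @ $7 + 157 @ $8 + 41 @ $10 = $2,949

COGS = $7,511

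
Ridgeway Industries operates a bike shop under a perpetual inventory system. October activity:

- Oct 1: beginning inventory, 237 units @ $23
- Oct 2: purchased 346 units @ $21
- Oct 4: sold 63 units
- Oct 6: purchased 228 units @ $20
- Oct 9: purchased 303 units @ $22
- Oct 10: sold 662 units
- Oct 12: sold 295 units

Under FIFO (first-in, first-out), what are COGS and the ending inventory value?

Oct 4, 63 sold [FIFO — oldest first]: 63 @ $23 = $1,449
Oct 10, 662 sold [FIFO — oldest first]: 174 @ $23 + 346 @ $21 + 142 @ $20 = $14,108
Oct 12, 295 sold [FIFO — oldest first]: 86 @ $20 + 209 @ $22 = $6,318
Total COGS = $1,449 + $14,108 + $6,318 = $21,875
Ending inventory: 94 @ $22 = $2,068

COGS = $21,875; ending inventory = $2,068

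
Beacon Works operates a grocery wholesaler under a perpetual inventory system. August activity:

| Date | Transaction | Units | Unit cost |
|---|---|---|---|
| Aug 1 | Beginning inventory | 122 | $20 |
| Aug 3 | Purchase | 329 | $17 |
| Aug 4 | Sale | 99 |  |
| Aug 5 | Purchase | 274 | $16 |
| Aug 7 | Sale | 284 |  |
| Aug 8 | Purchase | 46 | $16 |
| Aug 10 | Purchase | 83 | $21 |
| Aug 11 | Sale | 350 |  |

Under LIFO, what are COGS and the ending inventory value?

COGS = $12,476; ending inventory = $2,420

Aug 4, 99 sold [LIFO — newest first]: 99 @ $17 = $1,683
Aug 7, 284 sold [LIFO — newest first]: 274 @ $16 + 10 @ $17 = $4,554
Aug 11, 350 sold [LIFO — newest first]: 83 @ $21 + 46 @ $16 + 220 @ $17 + 1 @ $20 = $6,239
Total COGS = $1,683 + $4,554 + $6,239 = $12,476
Ending inventory: 121 @ $20 = $2,420
Check: goods available $14,896 = COGS $12,476 + ending $2,420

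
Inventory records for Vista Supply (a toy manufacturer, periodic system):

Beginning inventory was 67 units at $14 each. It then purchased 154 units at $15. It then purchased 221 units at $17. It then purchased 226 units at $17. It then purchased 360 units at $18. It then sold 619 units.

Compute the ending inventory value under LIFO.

Sale 1 (619) [LIFO — newest first]: 360 @ $18 + 226 @ $17 + 33 @ $17 = $10,883
Ending inventory: 67 @ $14 + 154 @ $15 + 188 @ $17 = $6,444
Check: goods available $17,327 = COGS $10,883 + ending $6,444

Ending inventory = $6,444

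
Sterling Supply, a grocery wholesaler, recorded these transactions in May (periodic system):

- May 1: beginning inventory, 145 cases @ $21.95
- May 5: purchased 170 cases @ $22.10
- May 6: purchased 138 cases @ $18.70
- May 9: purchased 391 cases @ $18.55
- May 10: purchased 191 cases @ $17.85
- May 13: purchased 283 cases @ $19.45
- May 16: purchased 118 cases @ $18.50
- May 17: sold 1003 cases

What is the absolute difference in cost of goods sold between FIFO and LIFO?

$887.80

FIFO COGS: 145 @ $21.95 + 170 @ $22.10 + 138 @ $18.70 + 391 @ $18.55 + 159 @ $17.85 = $19,611.55
LIFO COGS: 118 @ $18.50 + 283 @ $19.45 + 191 @ $17.85 + 391 @ $18.55 + 20 @ $18.70 = $18,723.75
Difference = |$19,611.55 − $18,723.75| = $887.80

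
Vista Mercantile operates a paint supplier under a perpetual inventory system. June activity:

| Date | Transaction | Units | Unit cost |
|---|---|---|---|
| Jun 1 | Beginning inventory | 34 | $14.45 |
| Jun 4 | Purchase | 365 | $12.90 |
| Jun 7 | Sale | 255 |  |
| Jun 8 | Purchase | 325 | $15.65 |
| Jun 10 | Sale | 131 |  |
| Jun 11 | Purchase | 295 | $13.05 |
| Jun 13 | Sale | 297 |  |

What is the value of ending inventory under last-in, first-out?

Ending inventory = $4,915.10

Jun 7, 255 sold [LIFO — newest first]: 255 @ $12.90 = $3,289.50
Jun 10, 131 sold [LIFO — newest first]: 131 @ $15.65 = $2,050.15
Jun 13, 297 sold [LIFO — newest first]: 295 @ $13.05 + 2 @ $15.65 = $3,881.05
Total COGS = $3,289.50 + $2,050.15 + $3,881.05 = $9,220.70
Ending inventory: 34 @ $14.45 + 110 @ $12.90 + 192 @ $15.65 = $4,915.10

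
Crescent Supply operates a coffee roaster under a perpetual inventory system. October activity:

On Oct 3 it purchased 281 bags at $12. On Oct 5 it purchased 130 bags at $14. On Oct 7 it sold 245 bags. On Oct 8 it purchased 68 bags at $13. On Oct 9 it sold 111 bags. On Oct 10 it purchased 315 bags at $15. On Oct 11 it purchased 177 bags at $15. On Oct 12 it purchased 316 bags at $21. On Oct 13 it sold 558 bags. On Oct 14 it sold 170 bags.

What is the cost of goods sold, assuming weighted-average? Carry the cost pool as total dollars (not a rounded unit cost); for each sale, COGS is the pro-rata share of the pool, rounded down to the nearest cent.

COGS = $16,694.20

After Oct 3: 281 on hand, pool $3,372.00 (≈ $12.0000 each)
After Oct 5: 411 on hand, pool $5,192.00 (≈ $12.6326 each)
Oct 7, sell 245: 245/411 × $5,192.00 → $3,094.98
After Oct 8: 234 on hand, pool $2,981.02 (≈ $12.7394 each)
Oct 9, sell 111: 111/234 × $2,981.02 → $1,414.07
After Oct 10: 438 on hand, pool $6,291.95 (≈ $14.3652 each)
After Oct 11: 615 on hand, pool $8,946.95 (≈ $14.5479 each)
After Oct 12: 931 on hand, pool $15,582.95 (≈ $16.7379 each)
Oct 13, sell 558: 558/931 × $15,582.95 → $9,339.72
Oct 14, sell 170: 170/373 × $6,243.23 → $2,845.43
Total COGS = $3,094.98 + $1,414.07 + $9,339.72 + $2,845.43 = $16,694.20
Ending inventory (cost pool remaining) = $3,397.80
Check: goods available $20,092.00 = COGS $16,694.20 + ending $3,397.80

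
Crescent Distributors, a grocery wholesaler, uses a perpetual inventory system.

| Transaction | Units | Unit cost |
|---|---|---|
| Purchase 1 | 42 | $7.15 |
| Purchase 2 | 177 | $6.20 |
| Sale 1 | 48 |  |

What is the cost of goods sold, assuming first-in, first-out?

Sale 1 (48) [FIFO — oldest first]: 42 @ $7.15 + 6 @ $6.20 = $337.50
Ending inventory: 171 @ $6.20 = $1,060.20

COGS = $337.50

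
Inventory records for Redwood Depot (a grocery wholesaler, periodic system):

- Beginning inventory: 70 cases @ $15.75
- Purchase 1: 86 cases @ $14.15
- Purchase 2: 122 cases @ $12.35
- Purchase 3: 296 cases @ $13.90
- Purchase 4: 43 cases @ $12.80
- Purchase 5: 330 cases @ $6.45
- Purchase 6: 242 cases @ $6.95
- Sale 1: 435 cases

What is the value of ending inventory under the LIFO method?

Ending inventory = $9,374.55

Sale 1 (435) [LIFO — newest first]: 242 @ $6.95 + 193 @ $6.45 = $2,926.75
Ending inventory: 70 @ $15.75 + 86 @ $14.15 + 122 @ $12.35 + 296 @ $13.90 + 43 @ $12.80 + 137 @ $6.45 = $9,374.55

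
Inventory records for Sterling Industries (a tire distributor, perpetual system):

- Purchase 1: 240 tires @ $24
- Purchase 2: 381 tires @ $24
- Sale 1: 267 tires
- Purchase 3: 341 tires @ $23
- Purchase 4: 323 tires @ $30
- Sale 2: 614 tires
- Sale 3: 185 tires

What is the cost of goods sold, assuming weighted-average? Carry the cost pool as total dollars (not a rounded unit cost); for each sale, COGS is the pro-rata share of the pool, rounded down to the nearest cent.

After Purchase 1: 240 on hand, pool $5,760.00 (≈ $24.0000 each)
After Purchase 2: 621 on hand, pool $14,904.00 (≈ $24.0000 each)
Sale 1, sell 267: 267/621 × $14,904.00 → $6,408.00
After Purchase 3: 695 on hand, pool $16,339.00 (≈ $23.5094 each)
After Purchase 4: 1018 on hand, pool $26,029.00 (≈ $25.5688 each)
Sale 2, sell 614: 614/1018 × $26,029.00 → $15,699.22
Sale 3, sell 185: 185/404 × $10,329.78 → $4,730.22
Total COGS = $6,408.00 + $15,699.22 + $4,730.22 = $26,837.44
Ending inventory (cost pool remaining) = $5,599.56

COGS = $26,837.44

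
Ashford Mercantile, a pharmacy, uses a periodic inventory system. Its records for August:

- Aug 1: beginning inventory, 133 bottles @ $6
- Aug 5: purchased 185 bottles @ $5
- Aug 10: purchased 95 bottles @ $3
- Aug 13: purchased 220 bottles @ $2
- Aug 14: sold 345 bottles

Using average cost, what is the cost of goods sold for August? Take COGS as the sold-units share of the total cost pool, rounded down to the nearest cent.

COGS = $1,334.21

Aug 14, sell 345: 345/633 × $2,448.00 → $1,334.21
Ending inventory (cost pool remaining) = $1,113.79
Check: goods available $2,448.00 = COGS $1,334.21 + ending $1,113.79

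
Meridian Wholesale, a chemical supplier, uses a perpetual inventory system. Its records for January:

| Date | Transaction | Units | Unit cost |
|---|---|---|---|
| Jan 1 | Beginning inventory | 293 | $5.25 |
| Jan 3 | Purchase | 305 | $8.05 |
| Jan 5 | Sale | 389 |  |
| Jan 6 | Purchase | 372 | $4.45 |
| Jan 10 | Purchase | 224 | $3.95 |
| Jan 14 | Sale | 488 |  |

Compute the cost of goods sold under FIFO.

Jan 5, 389 sold [FIFO — oldest first]: 293 @ $5.25 + 96 @ $8.05 = $2,311.05
Jan 14, 488 sold [FIFO — oldest first]: 209 @ $8.05 + 279 @ $4.45 = $2,924.00
Total COGS = $2,311.05 + $2,924.00 = $5,235.05
Ending inventory: 93 @ $4.45 + 224 @ $3.95 = $1,298.65
Check: goods available $6,533.70 = COGS $5,235.05 + ending $1,298.65

COGS = $5,235.05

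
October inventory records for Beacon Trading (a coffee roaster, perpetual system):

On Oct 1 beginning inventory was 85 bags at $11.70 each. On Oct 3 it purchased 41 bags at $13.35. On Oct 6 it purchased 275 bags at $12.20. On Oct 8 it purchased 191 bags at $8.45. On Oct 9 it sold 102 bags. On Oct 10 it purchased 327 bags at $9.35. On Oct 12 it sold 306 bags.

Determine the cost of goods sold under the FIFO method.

COGS = $4,956.00

Oct 9, 102 sold [FIFO — oldest first]: 85 @ $11.70 + 17 @ $13.35 = $1,221.45
Oct 12, 306 sold [FIFO — oldest first]: 24 @ $13.35 + 275 @ $12.20 + 7 @ $8.45 = $3,734.55
Total COGS = $1,221.45 + $3,734.55 = $4,956.00
Ending inventory: 184 @ $8.45 + 327 @ $9.35 = $4,612.25
Check: goods available $9,568.25 = COGS $4,956.00 + ending $4,612.25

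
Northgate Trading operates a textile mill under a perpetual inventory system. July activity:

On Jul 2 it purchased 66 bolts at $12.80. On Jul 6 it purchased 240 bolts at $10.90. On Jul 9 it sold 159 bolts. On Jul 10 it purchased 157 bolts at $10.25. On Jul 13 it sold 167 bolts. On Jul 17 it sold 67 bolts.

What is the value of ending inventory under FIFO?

Jul 9, 159 sold [FIFO — oldest first]: 66 @ $12.80 + 93 @ $10.90 = $1,858.50
Jul 13, 167 sold [FIFO — oldest first]: 147 @ $10.90 + 20 @ $10.25 = $1,807.30
Jul 17, 67 sold [FIFO — oldest first]: 67 @ $10.25 = $686.75
Total COGS = $1,858.50 + $1,807.30 + $686.75 = $4,352.55
Ending inventory: 70 @ $10.25 = $717.50

Ending inventory = $717.50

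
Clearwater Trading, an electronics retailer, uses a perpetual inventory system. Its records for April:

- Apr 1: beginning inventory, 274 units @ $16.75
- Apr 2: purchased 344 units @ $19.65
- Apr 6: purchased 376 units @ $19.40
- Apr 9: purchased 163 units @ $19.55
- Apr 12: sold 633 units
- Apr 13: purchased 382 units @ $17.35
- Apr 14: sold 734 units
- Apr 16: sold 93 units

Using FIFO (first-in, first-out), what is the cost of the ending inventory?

Apr 12, 633 sold [FIFO — oldest first]: 274 @ $16.75 + 344 @ $19.65 + 15 @ $19.40 = $11,640.10
Apr 14, 734 sold [FIFO — oldest first]: 361 @ $19.40 + 163 @ $19.55 + 210 @ $17.35 = $13,833.55
Apr 16, 93 sold [FIFO — oldest first]: 93 @ $17.35 = $1,613.55
Total COGS = $11,640.10 + $13,833.55 + $1,613.55 = $27,087.20
Ending inventory: 79 @ $17.35 = $1,370.65
Check: goods available $28,457.85 = COGS $27,087.20 + ending $1,370.65

Ending inventory = $1,370.65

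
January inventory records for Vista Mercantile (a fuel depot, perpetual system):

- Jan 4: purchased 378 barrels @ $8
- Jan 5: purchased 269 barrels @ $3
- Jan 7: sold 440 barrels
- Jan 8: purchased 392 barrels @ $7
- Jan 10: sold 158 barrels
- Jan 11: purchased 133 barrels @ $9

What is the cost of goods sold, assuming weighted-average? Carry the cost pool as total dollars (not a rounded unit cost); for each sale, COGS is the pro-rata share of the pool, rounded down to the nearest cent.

COGS = $3,652.40

After Jan 4: 378 on hand, pool $3,024.00 (≈ $8.0000 each)
After Jan 5: 647 on hand, pool $3,831.00 (≈ $5.9212 each)
Jan 7, sell 440: 440/647 × $3,831.00 → $2,605.31
After Jan 8: 599 on hand, pool $3,969.69 (≈ $6.6272 each)
Jan 10, sell 158: 158/599 × $3,969.69 → $1,047.09
After Jan 11: 574 on hand, pool $4,119.60 (≈ $7.1770 each)
Total COGS = $2,605.31 + $1,047.09 = $3,652.40
Ending inventory (cost pool remaining) = $4,119.60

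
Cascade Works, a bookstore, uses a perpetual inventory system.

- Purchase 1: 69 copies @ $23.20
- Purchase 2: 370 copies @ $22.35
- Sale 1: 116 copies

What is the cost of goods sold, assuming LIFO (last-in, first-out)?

COGS = $2,592.60

Sale 1 (116) [LIFO — newest first]: 116 @ $22.35 = $2,592.60
Ending inventory: 69 @ $23.20 + 254 @ $22.35 = $7,277.70
Check: goods available $9,870.30 = COGS $2,592.60 + ending $7,277.70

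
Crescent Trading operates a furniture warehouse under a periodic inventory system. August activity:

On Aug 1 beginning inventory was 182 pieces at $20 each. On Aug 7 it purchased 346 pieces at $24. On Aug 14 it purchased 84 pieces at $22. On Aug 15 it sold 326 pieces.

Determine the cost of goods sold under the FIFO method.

COGS = $7,096

Aug 15, 326 sold [FIFO — oldest first]: 182 @ $20 + 144 @ $24 = $7,096
Ending inventory: 202 @ $24 + 84 @ $22 = $6,696
Check: goods available $13,792 = COGS $7,096 + ending $6,696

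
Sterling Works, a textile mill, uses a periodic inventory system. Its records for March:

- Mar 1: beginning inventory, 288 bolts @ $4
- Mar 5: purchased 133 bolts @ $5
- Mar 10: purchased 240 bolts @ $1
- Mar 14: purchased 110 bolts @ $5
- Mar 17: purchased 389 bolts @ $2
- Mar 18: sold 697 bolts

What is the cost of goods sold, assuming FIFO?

Mar 18, 697 sold [FIFO — oldest first]: 288 @ $4 + 133 @ $5 + 240 @ $1 + 36 @ $5 = $2,237
Ending inventory: 74 @ $5 + 389 @ $2 = $1,148

COGS = $2,237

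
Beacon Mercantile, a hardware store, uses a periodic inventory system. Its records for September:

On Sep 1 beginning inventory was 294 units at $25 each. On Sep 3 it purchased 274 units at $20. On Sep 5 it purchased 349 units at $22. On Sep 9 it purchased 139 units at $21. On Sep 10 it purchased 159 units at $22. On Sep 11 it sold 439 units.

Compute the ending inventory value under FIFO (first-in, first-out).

Ending inventory = $16,675

Sep 11, 439 sold [FIFO — oldest first]: 294 @ $25 + 145 @ $20 = $10,250
Ending inventory: 129 @ $20 + 349 @ $22 + 139 @ $21 + 159 @ $22 = $16,675
Check: goods available $26,925 = COGS $10,250 + ending $16,675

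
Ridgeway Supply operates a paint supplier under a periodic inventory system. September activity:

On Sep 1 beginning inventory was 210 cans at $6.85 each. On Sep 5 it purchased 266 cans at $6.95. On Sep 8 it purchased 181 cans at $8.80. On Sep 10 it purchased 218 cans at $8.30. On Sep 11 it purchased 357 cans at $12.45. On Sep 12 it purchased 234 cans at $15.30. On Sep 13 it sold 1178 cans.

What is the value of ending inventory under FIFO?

Sep 13, 1178 sold [FIFO — oldest first]: 210 @ $6.85 + 266 @ $6.95 + 181 @ $8.80 + 218 @ $8.30 + 303 @ $12.45 = $10,461.75
Ending inventory: 54 @ $12.45 + 234 @ $15.30 = $4,252.50
Check: goods available $14,714.25 = COGS $10,461.75 + ending $4,252.50

Ending inventory = $4,252.50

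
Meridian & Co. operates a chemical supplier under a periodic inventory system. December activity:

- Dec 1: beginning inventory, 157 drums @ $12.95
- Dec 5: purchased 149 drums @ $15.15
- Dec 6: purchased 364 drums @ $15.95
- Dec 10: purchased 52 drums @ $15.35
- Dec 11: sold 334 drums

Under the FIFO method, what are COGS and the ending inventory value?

COGS = $4,737.10; ending inventory = $6,157.40

Dec 11, 334 sold [FIFO — oldest first]: 157 @ $12.95 + 149 @ $15.15 + 28 @ $15.95 = $4,737.10
Ending inventory: 336 @ $15.95 + 52 @ $15.35 = $6,157.40
Check: goods available $10,894.50 = COGS $4,737.10 + ending $6,157.40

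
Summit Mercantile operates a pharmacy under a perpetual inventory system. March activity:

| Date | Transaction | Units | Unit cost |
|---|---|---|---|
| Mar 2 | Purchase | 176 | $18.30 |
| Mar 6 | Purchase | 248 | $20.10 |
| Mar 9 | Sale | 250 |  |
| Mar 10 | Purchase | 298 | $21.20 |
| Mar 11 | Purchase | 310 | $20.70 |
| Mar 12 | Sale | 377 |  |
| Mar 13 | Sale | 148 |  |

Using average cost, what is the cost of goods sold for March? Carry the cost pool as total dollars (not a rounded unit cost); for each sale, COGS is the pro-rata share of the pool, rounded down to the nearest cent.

After Mar 2: 176 on hand, pool $3,220.80 (≈ $18.3000 each)
After Mar 6: 424 on hand, pool $8,205.60 (≈ $19.3528 each)
Mar 9, sell 250: 250/424 × $8,205.60 → $4,838.20
After Mar 10: 472 on hand, pool $9,685.00 (≈ $20.5191 each)
After Mar 11: 782 on hand, pool $16,102.00 (≈ $20.5908 each)
Mar 12, sell 377: 377/782 × $16,102.00 → $7,762.72
Mar 13, sell 148: 148/405 × $8,339.28 → $3,047.44
Total COGS = $4,838.20 + $7,762.72 + $3,047.44 = $15,648.36
Ending inventory (cost pool remaining) = $5,291.84
Check: goods available $20,940.20 = COGS $15,648.36 + ending $5,291.84

COGS = $15,648.36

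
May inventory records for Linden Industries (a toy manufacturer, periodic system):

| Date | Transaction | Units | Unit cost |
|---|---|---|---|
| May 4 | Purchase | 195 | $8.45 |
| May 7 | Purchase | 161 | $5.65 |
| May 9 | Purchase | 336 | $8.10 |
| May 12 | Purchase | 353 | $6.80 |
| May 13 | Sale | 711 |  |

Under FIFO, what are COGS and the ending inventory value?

May 13, 711 sold [FIFO — oldest first]: 195 @ $8.45 + 161 @ $5.65 + 336 @ $8.10 + 19 @ $6.80 = $5,408.20
Ending inventory: 334 @ $6.80 = $2,271.20

COGS = $5,408.20; ending inventory = $2,271.20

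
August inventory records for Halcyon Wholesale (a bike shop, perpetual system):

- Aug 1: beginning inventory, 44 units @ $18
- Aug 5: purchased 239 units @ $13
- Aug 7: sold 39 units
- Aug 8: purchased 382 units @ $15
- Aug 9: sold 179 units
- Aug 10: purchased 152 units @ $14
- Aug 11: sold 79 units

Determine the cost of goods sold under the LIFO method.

COGS = $4,298

Aug 7, 39 sold [LIFO — newest first]: 39 @ $13 = $507
Aug 9, 179 sold [LIFO — newest first]: 179 @ $15 = $2,685
Aug 11, 79 sold [LIFO — newest first]: 79 @ $14 = $1,106
Total COGS = $507 + $2,685 + $1,106 = $4,298
Ending inventory: 44 @ $18 + 200 @ $13 + 203 @ $15 + 73 @ $14 = $7,459
Check: goods available $11,757 = COGS $4,298 + ending $7,459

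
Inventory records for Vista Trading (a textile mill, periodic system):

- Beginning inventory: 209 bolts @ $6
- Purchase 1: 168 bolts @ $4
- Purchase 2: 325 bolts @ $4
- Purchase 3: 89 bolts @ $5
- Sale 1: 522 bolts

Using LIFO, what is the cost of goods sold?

COGS = $2,177

Sale 1 (522) [LIFO — newest first]: 89 @ $5 + 325 @ $4 + 108 @ $4 = $2,177
Ending inventory: 209 @ $6 + 60 @ $4 = $1,494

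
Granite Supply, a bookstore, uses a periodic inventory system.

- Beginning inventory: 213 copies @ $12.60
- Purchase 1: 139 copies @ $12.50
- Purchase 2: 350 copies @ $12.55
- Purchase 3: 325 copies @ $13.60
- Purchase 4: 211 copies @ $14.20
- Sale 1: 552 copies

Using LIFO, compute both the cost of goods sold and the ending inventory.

Sale 1 (552) [LIFO — newest first]: 211 @ $14.20 + 325 @ $13.60 + 16 @ $12.55 = $7,617.00
Ending inventory: 213 @ $12.60 + 139 @ $12.50 + 334 @ $12.55 = $8,613.00
Check: goods available $16,230.00 = COGS $7,617.00 + ending $8,613.00

COGS = $7,617.00; ending inventory = $8,613.00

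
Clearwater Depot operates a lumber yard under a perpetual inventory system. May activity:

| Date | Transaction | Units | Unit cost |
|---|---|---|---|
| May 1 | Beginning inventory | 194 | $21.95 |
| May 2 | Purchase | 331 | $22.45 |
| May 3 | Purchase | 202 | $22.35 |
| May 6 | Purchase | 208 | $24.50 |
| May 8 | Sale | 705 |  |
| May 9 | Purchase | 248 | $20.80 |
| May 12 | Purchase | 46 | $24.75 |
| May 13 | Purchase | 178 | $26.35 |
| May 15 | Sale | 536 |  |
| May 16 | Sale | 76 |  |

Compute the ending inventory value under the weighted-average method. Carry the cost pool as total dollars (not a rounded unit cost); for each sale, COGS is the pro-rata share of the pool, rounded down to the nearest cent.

After May 1: 194 on hand, pool $4,258.30 (≈ $21.9500 each)
After May 2: 525 on hand, pool $11,689.25 (≈ $22.2652 each)
After May 3: 727 on hand, pool $16,203.95 (≈ $22.2888 each)
After May 6: 935 on hand, pool $21,299.95 (≈ $22.7807 each)
May 8, sell 705: 705/935 × $21,299.95 → $16,060.39
After May 9: 478 on hand, pool $10,397.96 (≈ $21.7531 each)
After May 12: 524 on hand, pool $11,536.46 (≈ $22.0161 each)
After May 13: 702 on hand, pool $16,226.76 (≈ $23.1150 each)
May 15, sell 536: 536/702 × $16,226.76 → $12,389.66
May 16, sell 76: 76/166 × $3,837.10 → $1,756.74
Total COGS = $16,060.39 + $12,389.66 + $1,756.74 = $30,206.79
Ending inventory (cost pool remaining) = $2,080.36

Ending inventory = $2,080.36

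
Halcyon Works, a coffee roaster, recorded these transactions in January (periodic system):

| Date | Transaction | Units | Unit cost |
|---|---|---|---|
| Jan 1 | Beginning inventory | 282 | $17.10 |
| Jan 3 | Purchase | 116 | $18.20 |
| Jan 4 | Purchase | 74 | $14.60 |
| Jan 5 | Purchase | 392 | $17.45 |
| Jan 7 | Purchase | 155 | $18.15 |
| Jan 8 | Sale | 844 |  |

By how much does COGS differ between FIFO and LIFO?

FIFO COGS: 282 @ $17.10 + 116 @ $18.20 + 74 @ $14.60 + 372 @ $17.45 = $14,505.20
LIFO COGS: 155 @ $18.15 + 392 @ $17.45 + 74 @ $14.60 + 116 @ $18.20 + 107 @ $17.10 = $14,674.95
Difference = |$14,505.20 − $14,674.95| = $169.75

$169.75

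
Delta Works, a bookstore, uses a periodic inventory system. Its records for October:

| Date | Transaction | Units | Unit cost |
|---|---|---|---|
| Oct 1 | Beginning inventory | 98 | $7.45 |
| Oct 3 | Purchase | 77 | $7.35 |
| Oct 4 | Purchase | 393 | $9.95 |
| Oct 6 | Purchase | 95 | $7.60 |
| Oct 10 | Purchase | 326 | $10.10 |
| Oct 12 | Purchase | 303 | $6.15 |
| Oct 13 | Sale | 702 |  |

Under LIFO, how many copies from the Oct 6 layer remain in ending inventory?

Oct 13, 702 sold [LIFO — newest first]: 303 @ $6.15 + 326 @ $10.10 + 73 @ $7.60 = $5,710.85
Ending inventory: 98 @ $7.45 + 77 @ $7.35 + 393 @ $9.95 + 22 @ $7.60 = $5,373.60
Check: goods available $11,084.45 = COGS $5,710.85 + ending $5,373.60

22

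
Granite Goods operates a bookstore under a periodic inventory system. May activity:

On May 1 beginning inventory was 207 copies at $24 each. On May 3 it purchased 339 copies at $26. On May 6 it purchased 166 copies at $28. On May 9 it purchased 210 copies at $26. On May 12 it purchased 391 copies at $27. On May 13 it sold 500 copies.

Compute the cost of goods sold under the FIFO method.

COGS = $12,586

May 13, 500 sold [FIFO — oldest first]: 207 @ $24 + 293 @ $26 = $12,586
Ending inventory: 46 @ $26 + 166 @ $28 + 210 @ $26 + 391 @ $27 = $21,861
Check: goods available $34,447 = COGS $12,586 + ending $21,861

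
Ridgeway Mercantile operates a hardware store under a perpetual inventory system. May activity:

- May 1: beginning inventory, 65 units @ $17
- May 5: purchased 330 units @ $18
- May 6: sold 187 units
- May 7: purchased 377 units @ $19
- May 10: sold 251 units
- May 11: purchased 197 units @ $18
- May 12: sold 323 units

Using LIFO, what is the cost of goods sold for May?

COGS = $14,075

May 6, 187 sold [LIFO — newest first]: 187 @ $18 = $3,366
May 10, 251 sold [LIFO — newest first]: 251 @ $19 = $4,769
May 12, 323 sold [LIFO — newest first]: 197 @ $18 + 126 @ $19 = $5,940
Total COGS = $3,366 + $4,769 + $5,940 = $14,075
Ending inventory: 65 @ $17 + 143 @ $18 = $3,679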